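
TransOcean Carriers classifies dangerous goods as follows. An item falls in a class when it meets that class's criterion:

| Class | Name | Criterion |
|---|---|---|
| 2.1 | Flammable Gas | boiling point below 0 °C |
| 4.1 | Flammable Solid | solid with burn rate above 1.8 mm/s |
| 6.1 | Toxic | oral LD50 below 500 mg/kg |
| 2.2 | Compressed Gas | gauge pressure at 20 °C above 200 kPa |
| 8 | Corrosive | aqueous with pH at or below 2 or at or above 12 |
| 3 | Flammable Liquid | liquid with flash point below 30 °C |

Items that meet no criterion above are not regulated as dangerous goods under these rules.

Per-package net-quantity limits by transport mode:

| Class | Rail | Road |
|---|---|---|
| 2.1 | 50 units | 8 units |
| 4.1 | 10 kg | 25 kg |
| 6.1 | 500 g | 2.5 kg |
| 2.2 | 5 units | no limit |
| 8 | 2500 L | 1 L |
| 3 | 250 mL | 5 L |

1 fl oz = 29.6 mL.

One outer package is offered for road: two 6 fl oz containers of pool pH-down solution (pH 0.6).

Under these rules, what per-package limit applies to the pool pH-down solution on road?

1 L

pH 0.6 meets the Class 8 criterion (Corrosive), so the pool pH-down solution is Class 8.
The road limit for Class 8 is 1 L.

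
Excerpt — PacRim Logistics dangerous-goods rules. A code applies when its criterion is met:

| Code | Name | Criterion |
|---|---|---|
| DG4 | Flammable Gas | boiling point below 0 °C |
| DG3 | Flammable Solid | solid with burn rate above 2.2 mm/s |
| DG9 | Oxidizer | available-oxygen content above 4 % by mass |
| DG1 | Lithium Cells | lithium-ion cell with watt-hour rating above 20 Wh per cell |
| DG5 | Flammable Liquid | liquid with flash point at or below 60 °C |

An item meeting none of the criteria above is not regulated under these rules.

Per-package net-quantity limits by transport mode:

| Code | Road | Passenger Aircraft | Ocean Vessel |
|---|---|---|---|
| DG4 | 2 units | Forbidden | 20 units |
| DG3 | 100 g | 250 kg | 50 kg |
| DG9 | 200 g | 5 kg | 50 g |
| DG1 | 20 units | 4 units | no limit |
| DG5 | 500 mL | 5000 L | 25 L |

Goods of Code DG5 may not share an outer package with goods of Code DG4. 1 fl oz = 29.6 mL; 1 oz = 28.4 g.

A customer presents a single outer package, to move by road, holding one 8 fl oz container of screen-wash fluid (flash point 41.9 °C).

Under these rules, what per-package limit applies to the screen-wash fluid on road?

Screen-wash fluid: flash point 41.9 °C ≤ 60 °C → Code DG5 (Flammable Liquid).
The road limit for Code DG5 is 500 mL.

500 mL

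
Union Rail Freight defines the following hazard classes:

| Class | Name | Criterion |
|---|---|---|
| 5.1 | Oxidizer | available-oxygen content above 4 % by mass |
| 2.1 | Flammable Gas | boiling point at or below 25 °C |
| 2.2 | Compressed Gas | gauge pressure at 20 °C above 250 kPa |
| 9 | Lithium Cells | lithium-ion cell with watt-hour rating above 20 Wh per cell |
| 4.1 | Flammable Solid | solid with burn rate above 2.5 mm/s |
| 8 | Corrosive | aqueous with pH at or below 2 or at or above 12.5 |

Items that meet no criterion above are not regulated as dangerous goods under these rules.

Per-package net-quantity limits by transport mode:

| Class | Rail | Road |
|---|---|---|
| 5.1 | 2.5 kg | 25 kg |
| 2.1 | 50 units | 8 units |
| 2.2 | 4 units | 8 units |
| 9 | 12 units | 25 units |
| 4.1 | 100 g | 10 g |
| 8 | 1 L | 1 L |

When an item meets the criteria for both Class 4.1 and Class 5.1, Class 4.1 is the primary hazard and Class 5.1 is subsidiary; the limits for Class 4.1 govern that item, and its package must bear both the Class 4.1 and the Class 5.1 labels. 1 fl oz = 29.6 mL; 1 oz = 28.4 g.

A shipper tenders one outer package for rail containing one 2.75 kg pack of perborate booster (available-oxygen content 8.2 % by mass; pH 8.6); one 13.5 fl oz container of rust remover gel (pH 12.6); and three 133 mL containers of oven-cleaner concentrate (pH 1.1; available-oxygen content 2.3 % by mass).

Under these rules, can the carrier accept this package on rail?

No

With available-oxygen content 8.2 % by mass (> 4 % by mass), the perborate booster falls in Class 5.1.
The rust remover gel has pH 12.6, which is ≥ 12.5, so it is Class 8 (Corrosive).
Oven-cleaner concentrate: pH 1.1 ≤ 2 → Class 8 (Corrosive).
Total Class 8: (one 13.5 fl oz container = 399.6 mL) + (three 133 mL containers = 399 mL) = 798.6 mL.
That is within the Class 8 rail limit of 1 L.
Class 5.1 quantity: 2.75 kg.
2.75 kg exceeds the rail limit of 2.5 kg for Class 5.1.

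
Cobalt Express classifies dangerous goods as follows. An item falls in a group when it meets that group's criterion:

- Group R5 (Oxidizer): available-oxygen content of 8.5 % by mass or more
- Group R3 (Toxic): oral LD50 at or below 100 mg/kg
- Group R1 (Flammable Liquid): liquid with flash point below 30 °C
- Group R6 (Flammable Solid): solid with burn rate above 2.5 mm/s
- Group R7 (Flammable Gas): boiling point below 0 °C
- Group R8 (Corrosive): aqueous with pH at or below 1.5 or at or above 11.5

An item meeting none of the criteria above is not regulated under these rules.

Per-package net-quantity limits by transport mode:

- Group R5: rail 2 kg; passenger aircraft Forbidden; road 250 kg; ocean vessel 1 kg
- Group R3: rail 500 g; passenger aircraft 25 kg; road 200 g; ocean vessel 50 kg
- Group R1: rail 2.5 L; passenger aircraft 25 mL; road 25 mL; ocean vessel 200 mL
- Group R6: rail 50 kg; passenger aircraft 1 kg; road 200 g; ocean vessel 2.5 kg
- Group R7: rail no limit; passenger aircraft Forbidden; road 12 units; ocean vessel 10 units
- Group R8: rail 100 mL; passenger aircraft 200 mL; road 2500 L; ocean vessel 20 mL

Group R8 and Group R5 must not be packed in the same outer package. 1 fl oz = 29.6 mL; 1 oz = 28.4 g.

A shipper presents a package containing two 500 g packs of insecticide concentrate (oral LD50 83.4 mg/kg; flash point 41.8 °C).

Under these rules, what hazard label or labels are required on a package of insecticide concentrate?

With oral LD50 83.4 mg/kg (≤ 100 mg/kg), the insecticide concentrate falls in Group R3.
Only the Group R3 label is required.

Group R3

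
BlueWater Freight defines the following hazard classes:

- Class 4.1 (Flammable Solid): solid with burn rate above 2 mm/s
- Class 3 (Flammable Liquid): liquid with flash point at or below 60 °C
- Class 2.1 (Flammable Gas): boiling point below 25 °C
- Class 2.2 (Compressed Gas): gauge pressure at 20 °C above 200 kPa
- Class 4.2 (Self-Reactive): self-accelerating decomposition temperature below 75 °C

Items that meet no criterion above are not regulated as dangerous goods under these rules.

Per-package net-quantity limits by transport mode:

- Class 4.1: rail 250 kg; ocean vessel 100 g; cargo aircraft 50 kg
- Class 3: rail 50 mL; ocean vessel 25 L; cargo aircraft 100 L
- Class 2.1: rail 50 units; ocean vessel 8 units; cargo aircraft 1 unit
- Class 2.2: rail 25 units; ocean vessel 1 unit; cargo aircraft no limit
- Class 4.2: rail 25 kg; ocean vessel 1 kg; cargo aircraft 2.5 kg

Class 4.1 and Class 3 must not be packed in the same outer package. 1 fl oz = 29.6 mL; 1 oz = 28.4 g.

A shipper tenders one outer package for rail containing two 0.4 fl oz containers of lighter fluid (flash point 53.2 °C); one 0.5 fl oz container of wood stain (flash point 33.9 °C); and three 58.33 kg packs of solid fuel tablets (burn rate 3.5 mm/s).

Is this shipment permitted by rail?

No

Lighter fluid: flash point 53.2 °C ≤ 60 °C → Class 3 (Flammable Liquid).
Wood stain: flash point 33.9 °C ≤ 60 °C → Class 3 (Flammable Liquid).
Solid fuel tablets: burn rate 3.5 mm/s > 2 mm/s → Class 4.1 (Flammable Solid).
Class 4.1 quantity: three 58.33 kg packs = 174.99 kg.
174.99 kg is within the rail limit of 250 kg for Class 4.1.
Total Class 3: (two 0.4 fl oz containers = 23.68 mL) + (one 0.5 fl oz container = 14.8 mL) = 38.48 mL.
38.48 mL is within the rail limit of 50 mL for Class 3.
Class 4.1 and Class 3 may not share an outer package.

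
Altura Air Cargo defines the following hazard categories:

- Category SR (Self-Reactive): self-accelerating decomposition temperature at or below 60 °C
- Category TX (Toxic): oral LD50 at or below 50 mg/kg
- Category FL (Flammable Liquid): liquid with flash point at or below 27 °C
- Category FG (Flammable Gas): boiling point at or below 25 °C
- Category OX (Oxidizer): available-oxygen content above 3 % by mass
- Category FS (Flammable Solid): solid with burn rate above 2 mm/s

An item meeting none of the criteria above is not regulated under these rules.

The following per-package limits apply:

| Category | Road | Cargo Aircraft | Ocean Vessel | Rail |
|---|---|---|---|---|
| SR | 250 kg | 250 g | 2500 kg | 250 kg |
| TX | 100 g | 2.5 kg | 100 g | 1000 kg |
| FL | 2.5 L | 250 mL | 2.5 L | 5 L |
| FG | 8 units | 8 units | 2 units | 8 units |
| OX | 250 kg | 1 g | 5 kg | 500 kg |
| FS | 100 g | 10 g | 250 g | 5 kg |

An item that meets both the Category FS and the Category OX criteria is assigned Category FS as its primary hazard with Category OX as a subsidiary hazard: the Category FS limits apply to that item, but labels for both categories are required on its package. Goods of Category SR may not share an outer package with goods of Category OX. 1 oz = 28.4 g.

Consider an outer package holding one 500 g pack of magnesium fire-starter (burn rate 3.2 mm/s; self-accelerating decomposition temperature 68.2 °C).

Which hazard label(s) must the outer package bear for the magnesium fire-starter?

With burn rate 3.2 mm/s (> 2 mm/s), the magnesium fire-starter falls in Category FS.
Only the Category FS label is required.

Category FS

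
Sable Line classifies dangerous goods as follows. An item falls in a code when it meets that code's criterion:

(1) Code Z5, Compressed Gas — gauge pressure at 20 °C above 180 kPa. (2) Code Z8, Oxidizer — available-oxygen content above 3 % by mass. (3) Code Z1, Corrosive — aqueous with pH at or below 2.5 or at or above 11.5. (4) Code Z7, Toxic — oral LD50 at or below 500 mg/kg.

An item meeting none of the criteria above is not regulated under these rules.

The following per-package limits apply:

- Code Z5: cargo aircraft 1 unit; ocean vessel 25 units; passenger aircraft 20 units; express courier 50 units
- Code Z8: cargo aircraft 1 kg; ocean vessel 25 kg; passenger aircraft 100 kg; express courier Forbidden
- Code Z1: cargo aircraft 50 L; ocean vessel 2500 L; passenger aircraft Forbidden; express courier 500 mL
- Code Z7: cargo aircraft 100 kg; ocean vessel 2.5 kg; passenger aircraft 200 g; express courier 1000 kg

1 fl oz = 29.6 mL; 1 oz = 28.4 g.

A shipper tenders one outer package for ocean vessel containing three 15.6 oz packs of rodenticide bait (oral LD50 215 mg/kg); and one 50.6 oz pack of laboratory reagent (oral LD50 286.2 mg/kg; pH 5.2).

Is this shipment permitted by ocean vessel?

With oral LD50 215 mg/kg (≤ 500 mg/kg), the rodenticide bait falls in Code Z7.
With oral LD50 286.2 mg/kg (≤ 500 mg/kg), the laboratory reagent falls in Code Z7.
Code Z7 net quantity: (three 15.6 oz packs = 1329.12 g) + (one 50.6 oz pack = 1437.04 g) = 2766.16 g.
That exceeds the Code Z7 ocean vessel limit of 2.5 kg.

No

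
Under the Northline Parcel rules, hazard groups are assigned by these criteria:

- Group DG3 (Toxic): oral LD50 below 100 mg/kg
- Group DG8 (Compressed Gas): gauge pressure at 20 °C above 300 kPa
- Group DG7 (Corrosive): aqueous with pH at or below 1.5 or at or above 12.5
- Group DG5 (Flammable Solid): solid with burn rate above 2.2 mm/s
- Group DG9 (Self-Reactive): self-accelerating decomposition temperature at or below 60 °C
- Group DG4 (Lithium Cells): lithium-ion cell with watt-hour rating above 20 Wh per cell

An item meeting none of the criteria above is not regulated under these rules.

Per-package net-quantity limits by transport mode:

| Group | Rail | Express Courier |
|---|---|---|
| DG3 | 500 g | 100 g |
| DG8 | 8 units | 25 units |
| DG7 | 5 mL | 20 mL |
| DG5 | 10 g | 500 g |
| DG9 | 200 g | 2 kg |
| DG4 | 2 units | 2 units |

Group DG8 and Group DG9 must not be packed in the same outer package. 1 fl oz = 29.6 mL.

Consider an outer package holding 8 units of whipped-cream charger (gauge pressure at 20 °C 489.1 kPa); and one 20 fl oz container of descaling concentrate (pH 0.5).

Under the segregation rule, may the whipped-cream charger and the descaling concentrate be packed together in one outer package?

The whipped-cream charger has gauge pressure at 20 °C 489.1 kPa, which is > 300 kPa, so it is Group DG8 (Compressed Gas).
pH 0.5 meets the Group DG7 criterion (Corrosive), so the descaling concentrate is Group DG7.
No segregation rule bars Group DG8 with Group DG7.

Yes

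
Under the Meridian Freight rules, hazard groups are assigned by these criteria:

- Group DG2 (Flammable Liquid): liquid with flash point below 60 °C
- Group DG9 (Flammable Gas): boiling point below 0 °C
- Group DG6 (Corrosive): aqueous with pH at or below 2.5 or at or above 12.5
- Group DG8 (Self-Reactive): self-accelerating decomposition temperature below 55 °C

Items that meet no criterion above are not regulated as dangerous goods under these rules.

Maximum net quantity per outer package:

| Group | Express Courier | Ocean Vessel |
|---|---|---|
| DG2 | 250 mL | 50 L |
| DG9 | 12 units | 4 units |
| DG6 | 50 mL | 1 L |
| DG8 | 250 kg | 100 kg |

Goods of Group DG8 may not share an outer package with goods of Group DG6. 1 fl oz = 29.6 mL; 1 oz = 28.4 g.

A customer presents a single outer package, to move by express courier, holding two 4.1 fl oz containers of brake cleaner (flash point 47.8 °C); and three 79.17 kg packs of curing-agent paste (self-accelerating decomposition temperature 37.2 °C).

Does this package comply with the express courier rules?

Brake cleaner: flash point 47.8 °C < 60 °C → Group DG2 (Flammable Liquid).
With self-accelerating decomposition temperature 37.2 °C (< 55 °C), the curing-agent paste falls in Group DG8.
Group DG8 quantity: three 79.17 kg packs = 237.51 kg.
237.51 kg ≤ 250 kg (express courier limit, Group DG8) — within limit.
Group DG2 quantity: two 4.1 fl oz containers = 242.72 mL.
242.72 mL ≤ 250 mL (express courier limit, Group DG2) — within limit.
The segregation rule (Group DG8 with Group DG6) does not apply to Group DG8 with Group DG2.
Every hazard group is within its express courier limit and no segregation rule is violated.

Yes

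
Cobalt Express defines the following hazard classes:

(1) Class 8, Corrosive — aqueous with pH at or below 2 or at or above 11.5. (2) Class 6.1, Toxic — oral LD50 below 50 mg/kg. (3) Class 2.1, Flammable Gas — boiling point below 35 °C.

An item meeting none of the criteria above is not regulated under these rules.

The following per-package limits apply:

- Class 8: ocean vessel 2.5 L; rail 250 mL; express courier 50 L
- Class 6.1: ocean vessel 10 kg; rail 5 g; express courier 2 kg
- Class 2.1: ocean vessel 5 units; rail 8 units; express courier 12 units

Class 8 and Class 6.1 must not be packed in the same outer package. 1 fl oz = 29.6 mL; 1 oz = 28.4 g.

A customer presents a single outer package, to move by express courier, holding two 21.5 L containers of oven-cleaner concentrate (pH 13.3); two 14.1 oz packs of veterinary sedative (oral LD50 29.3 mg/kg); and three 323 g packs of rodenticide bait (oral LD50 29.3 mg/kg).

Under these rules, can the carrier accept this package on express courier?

No

With pH 13.3 (≥ 11.5), the oven-cleaner concentrate falls in Class 8.
Veterinary sedative: oral LD50 29.3 mg/kg < 50 mg/kg → Class 6.1 (Toxic).
With oral LD50 29.3 mg/kg (< 50 mg/kg), the rodenticide bait falls in Class 6.1.
Class 8 quantity: two 21.5 L containers = 43 L.
43 L ≤ 50 L (express courier limit, Class 8) — within limit.
Class 6.1 net quantity: (two 14.1 oz packs = 800.88 g) + (three 323 g packs = 969 g) = 1769.88 g.
1769.88 g ≤ 2 kg (express courier limit, Class 6.1) — within limit.
Class 8 and Class 6.1 may not share an outer package.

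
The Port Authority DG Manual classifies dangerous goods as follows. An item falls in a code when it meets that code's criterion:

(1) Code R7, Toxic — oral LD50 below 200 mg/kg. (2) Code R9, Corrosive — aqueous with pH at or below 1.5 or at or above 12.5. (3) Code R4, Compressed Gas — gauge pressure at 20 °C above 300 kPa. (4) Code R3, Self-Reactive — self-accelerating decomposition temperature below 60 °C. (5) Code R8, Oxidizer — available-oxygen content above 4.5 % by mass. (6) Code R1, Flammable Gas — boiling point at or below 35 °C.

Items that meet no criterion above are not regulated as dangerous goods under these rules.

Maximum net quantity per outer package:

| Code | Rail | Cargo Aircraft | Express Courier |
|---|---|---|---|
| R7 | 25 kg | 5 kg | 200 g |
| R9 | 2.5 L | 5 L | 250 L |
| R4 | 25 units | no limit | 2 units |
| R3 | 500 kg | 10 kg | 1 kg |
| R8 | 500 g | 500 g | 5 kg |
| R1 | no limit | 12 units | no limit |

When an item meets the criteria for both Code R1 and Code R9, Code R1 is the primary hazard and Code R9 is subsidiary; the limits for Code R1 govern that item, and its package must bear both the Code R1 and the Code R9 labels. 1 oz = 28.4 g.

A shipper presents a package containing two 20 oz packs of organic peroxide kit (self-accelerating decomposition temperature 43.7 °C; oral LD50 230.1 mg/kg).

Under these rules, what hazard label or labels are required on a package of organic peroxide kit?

The organic peroxide kit has self-accelerating decomposition temperature 43.7 °C, which is < 60 °C, so it is Code R3 (Self-Reactive).
Only the Code R3 label is required.

Code R3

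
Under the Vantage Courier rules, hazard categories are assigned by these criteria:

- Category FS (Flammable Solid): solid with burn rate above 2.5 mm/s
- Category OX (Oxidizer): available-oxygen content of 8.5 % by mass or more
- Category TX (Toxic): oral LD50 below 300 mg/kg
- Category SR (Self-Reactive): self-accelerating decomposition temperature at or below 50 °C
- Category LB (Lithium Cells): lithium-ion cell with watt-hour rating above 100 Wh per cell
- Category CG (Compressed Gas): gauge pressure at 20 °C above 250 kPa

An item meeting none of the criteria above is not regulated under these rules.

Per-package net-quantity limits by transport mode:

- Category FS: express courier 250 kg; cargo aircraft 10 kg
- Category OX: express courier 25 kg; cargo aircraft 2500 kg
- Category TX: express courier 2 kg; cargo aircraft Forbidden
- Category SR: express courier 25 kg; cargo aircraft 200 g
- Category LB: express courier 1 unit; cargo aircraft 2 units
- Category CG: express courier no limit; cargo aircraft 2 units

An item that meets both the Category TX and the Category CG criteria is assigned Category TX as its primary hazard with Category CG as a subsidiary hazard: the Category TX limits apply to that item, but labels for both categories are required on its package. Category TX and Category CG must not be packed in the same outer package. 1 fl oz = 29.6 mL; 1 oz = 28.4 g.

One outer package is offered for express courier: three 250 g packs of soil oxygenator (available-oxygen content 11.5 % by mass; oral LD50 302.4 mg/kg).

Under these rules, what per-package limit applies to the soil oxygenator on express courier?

Soil oxygenator: available-oxygen content 11.5 % by mass ≥ 8.5 % by mass → Category OX (Oxidizer).
The express courier limit for Category OX is 25 kg.

25 kg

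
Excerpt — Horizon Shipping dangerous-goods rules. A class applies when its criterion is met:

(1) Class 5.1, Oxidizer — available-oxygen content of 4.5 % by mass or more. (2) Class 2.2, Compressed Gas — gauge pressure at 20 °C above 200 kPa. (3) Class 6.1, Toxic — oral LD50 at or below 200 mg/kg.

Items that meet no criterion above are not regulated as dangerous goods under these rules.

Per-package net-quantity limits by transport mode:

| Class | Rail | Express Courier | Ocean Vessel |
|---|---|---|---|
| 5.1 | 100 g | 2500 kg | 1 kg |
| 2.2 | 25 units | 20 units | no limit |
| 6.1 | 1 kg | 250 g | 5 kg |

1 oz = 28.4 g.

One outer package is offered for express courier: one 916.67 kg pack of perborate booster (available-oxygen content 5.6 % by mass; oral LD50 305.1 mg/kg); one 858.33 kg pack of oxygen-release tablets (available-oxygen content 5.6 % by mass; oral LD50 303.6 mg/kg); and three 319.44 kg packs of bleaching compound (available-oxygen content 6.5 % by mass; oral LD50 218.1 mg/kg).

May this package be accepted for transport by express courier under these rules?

No

The perborate booster has available-oxygen content 5.6 % by mass, which is ≥ 4.5 % by mass, so it is Class 5.1 (Oxidizer).
The oxygen-release tablets have available-oxygen content 5.6 % by mass, which is ≥ 4.5 % by mass, so they are Class 5.1 (Oxidizer).
With available-oxygen content 6.5 % by mass (≥ 4.5 % by mass), the bleaching compound falls in Class 5.1.
Class 5.1 net quantity: 916.67 kg + 858.33 kg + (three 319.44 kg packs = 958.32 kg) = 2733.32 kg.
2733.32 kg > 2500 kg (express courier limit, Class 5.1) — over the limit.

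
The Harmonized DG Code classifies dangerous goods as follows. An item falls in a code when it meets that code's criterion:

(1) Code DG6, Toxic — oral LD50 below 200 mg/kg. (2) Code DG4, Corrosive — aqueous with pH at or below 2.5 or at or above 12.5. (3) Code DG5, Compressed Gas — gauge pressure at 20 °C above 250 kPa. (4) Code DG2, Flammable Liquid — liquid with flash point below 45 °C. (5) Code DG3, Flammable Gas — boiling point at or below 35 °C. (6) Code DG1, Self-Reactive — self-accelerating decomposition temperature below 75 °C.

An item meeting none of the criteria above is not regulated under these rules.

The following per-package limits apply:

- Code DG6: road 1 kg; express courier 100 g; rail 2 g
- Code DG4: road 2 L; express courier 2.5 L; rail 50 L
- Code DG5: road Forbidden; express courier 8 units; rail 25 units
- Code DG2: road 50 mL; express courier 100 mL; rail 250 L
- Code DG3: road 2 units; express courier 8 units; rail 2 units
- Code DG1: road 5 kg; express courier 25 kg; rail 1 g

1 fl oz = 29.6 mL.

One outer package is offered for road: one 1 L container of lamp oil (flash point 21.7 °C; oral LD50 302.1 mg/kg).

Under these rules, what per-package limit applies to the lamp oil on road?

Flash point 21.7 °C meets the Code DG2 criterion (Flammable Liquid), so the lamp oil is Code DG2.
The road limit for Code DG2 is 50 mL.

50 mL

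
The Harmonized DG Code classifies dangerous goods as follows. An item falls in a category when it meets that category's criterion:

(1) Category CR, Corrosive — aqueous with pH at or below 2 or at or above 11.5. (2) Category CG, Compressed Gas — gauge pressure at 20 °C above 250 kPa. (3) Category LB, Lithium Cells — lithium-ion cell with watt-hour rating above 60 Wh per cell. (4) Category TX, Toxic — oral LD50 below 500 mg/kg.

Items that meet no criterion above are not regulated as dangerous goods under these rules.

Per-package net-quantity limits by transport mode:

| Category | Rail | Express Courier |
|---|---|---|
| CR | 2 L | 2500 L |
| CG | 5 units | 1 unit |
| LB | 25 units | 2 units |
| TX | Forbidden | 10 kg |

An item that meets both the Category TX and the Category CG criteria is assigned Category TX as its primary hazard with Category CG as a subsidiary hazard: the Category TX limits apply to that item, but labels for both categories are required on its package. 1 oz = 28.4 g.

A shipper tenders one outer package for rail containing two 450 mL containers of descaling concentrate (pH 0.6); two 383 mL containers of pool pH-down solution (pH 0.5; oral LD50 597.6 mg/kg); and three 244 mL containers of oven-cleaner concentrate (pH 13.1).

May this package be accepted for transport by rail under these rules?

With pH 0.6 (≤ 2), the descaling concentrate falls in Category CR.
With pH 0.5 (≤ 2), the pool pH-down solution falls in Category CR.
With pH 13.1 (≥ 11.5), the oven-cleaner concentrate falls in Category CR.
Category CR net quantity: (two 450 mL containers = 900 mL) + (two 383 mL containers = 766 mL) + (three 244 mL containers = 732 mL) = 2.398 L.
2.398 L > 2 L (rail limit, Category CR) — over the limit.

No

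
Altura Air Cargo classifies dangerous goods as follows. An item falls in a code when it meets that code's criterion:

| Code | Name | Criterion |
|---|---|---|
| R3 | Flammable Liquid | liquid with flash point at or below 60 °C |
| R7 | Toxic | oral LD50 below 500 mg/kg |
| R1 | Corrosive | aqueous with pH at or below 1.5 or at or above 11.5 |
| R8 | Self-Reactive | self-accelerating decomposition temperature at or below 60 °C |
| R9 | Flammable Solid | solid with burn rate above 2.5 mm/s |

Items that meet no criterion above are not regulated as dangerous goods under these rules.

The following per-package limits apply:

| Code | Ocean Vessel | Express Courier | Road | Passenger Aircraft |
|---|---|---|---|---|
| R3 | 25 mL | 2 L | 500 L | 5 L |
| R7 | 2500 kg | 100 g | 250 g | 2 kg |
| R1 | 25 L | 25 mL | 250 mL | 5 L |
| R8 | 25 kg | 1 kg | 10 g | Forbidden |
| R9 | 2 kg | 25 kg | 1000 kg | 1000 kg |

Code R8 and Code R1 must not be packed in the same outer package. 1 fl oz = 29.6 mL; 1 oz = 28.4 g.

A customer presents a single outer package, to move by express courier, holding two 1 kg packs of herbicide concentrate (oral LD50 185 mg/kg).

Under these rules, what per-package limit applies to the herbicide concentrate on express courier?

100 g

Herbicide concentrate: oral LD50 185 mg/kg < 500 mg/kg → Code R7 (Toxic).
The express courier limit for Code R7 is 100 g.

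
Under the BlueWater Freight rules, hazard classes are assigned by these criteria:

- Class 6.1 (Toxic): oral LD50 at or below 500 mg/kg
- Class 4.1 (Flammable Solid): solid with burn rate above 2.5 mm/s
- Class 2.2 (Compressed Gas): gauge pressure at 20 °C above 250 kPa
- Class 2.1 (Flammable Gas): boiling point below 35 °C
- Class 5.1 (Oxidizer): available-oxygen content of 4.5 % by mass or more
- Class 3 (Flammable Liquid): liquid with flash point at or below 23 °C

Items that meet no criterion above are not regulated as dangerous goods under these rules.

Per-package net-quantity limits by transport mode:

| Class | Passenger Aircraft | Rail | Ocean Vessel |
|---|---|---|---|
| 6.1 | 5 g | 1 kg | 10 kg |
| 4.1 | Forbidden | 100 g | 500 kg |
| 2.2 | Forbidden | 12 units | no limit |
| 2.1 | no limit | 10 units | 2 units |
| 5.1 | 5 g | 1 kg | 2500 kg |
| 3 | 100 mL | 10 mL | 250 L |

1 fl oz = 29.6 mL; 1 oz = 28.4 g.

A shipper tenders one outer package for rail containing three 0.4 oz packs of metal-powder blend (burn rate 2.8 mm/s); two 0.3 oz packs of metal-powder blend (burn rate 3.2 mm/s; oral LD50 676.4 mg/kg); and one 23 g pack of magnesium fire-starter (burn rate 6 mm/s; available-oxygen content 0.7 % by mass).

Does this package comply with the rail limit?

The metal-powder blend has burn rate 2.8 mm/s, which is > 2.5 mm/s, so it is Class 4.1 (Flammable Solid).
Metal-powder blend: burn rate 3.2 mm/s > 2.5 mm/s → Class 4.1 (Flammable Solid).
Magnesium fire-starter: burn rate 6 mm/s > 2.5 mm/s → Class 4.1 (Flammable Solid).
Total Class 4.1: (three 0.4 oz packs = 34.08 g) + (two 0.3 oz packs = 17.04 g) + 23 g = 74.12 g.
That is within the Class 4.1 rail limit of 100 g.

Yes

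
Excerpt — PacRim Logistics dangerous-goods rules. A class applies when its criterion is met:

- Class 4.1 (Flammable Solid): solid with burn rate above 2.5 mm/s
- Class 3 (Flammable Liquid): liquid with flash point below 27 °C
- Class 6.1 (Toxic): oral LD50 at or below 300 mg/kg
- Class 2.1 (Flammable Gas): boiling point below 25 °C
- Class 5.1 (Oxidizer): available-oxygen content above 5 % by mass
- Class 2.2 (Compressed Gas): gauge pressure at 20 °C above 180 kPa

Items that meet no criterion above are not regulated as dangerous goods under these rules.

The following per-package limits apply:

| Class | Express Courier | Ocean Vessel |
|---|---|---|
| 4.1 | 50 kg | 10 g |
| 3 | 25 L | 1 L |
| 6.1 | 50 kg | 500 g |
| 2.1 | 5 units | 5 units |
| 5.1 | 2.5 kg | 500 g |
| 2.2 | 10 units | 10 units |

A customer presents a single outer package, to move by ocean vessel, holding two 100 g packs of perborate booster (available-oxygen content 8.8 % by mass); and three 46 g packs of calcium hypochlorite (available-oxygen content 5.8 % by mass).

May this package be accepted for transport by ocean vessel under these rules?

Perborate booster: available-oxygen content 8.8 % by mass > 5 % by mass → Class 5.1 (Oxidizer).
The calcium hypochlorite has available-oxygen content 5.8 % by mass, which is > 5 % by mass, so it is Class 5.1 (Oxidizer).
Class 5.1 net quantity: (two 100 g packs = 200 g) + (three 46 g packs = 138 g) = 338 g.
That is within the Class 5.1 ocean vessel limit of 500 g.

Yes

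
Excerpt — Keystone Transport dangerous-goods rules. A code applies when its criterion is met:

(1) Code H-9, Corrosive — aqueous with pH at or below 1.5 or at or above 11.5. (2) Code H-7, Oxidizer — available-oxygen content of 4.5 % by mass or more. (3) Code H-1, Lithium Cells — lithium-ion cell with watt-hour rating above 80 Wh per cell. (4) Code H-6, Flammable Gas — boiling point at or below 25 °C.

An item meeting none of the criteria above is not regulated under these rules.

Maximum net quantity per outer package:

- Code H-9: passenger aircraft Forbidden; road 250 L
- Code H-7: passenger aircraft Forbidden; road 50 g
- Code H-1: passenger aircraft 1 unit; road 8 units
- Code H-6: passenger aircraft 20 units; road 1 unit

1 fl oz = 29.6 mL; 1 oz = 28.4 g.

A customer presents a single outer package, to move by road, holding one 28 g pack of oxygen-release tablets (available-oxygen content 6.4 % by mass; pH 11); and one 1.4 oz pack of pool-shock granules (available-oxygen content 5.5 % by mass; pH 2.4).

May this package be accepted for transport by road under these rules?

No

Available-oxygen content 6.4 % by mass meets the Code H-7 criterion (Oxidizer), so the oxygen-release tablets are Code H-7.
Available-oxygen content 5.5 % by mass meets the Code H-7 criterion (Oxidizer), so the pool-shock granules are Code H-7.
Code H-7 net quantity: 28 g + (one 1.4 oz pack = 39.76 g) = 67.76 g.
That exceeds the Code H-7 road limit of 50 g.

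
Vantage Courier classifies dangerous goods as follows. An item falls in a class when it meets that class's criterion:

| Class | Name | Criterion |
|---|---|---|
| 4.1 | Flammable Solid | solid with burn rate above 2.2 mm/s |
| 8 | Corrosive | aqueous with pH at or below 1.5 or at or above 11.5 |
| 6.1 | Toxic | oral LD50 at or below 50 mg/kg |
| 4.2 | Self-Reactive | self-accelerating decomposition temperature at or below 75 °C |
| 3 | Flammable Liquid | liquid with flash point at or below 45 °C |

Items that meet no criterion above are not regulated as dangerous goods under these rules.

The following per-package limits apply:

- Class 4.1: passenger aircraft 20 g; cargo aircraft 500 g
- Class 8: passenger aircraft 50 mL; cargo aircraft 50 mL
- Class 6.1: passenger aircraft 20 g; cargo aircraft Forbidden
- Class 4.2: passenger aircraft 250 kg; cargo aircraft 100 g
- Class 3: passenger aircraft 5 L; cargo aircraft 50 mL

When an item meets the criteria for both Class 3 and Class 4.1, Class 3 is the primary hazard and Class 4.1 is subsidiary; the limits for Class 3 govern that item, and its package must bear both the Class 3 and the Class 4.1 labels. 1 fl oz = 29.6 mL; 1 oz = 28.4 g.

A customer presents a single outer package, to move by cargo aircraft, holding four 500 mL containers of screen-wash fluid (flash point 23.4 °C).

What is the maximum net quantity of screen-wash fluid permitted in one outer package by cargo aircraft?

50 mL

Flash point 23.4 °C meets the Class 3 criterion (Flammable Liquid), so the screen-wash fluid is Class 3.
The cargo aircraft limit for Class 3 is 50 mL.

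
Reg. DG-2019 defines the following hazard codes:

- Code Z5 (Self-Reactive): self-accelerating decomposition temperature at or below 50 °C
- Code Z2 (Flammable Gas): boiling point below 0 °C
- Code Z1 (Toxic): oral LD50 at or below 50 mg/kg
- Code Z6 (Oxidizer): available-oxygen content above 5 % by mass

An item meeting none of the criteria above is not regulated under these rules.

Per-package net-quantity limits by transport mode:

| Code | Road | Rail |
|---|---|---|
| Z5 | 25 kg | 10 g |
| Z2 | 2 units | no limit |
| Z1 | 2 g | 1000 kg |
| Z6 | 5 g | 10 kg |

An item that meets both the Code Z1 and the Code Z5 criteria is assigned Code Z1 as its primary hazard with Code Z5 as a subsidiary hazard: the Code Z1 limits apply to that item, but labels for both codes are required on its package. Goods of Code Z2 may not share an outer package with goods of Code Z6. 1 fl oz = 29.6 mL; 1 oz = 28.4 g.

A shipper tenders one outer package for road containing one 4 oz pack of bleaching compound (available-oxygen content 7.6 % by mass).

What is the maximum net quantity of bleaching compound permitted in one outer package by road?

Bleaching compound: available-oxygen content 7.6 % by mass > 5 % by mass → Code Z6 (Oxidizer).
The road limit for Code Z6 is 5 g.

5 g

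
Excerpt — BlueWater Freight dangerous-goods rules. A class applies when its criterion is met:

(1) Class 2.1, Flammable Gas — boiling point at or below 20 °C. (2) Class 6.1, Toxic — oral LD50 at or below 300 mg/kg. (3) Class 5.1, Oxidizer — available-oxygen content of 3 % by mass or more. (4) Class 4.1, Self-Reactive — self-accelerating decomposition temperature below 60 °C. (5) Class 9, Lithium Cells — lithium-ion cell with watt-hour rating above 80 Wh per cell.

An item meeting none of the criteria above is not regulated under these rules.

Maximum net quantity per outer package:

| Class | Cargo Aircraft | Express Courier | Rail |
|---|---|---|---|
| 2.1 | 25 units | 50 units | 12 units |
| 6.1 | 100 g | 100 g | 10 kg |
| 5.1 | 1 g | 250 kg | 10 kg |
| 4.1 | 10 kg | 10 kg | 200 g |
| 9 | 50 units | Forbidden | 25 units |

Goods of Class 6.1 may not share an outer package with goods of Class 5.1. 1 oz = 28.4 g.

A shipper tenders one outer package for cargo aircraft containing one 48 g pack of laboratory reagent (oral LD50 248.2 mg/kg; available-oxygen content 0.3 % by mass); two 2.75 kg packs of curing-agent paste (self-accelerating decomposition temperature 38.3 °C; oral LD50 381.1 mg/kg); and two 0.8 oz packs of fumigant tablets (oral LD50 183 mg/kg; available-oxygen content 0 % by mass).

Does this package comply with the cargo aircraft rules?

Laboratory reagent: oral LD50 248.2 mg/kg ≤ 300 mg/kg → Class 6.1 (Toxic).
With self-accelerating decomposition temperature 38.3 °C (< 60 °C), the curing-agent paste falls in Class 4.1.
With oral LD50 183 mg/kg (≤ 300 mg/kg), the fumigant tablets fall in Class 6.1.
Total Class 6.1: 48 g + (two 0.8 oz packs = 45.44 g) = 93.44 g.
93.44 g is within the cargo aircraft limit of 100 g for Class 6.1.
Class 4.1 quantity: two 2.75 kg packs = 5.5 kg.
5.5 kg ≤ 10 kg (cargo aircraft limit, Class 4.1) — within limit.
The segregation rule (Class 6.1 with Class 5.1) does not apply to Class 6.1 with Class 4.1.
Every hazard class is within its cargo aircraft limit and no segregation rule is violated.

Yes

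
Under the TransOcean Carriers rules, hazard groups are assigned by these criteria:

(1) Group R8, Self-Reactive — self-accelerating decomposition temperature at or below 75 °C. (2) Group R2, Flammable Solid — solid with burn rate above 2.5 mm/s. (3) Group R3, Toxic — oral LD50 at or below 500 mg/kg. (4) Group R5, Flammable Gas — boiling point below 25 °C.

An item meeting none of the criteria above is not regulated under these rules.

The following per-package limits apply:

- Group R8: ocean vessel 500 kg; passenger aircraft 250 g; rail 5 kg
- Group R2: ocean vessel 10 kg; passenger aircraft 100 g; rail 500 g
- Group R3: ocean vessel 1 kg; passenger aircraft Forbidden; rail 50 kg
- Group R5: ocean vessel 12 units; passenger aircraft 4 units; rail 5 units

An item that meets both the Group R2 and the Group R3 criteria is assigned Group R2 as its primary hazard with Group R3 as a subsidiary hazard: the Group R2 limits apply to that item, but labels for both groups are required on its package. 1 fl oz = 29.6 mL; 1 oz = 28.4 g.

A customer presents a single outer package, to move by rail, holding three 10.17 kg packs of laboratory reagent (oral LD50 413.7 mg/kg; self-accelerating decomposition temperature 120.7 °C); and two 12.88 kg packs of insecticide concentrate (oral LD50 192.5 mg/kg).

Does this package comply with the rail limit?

No

The laboratory reagent has oral LD50 413.7 mg/kg, which is ≤ 500 mg/kg, so it is Group R3 (Toxic).
With oral LD50 192.5 mg/kg (≤ 500 mg/kg), the insecticide concentrate falls in Group R3.
Total Group R3: (three 10.17 kg packs = 30.51 kg) + (two 12.88 kg packs = 25.76 kg) = 56.27 kg.
56.27 kg exceeds the rail limit of 50 kg for Group R3.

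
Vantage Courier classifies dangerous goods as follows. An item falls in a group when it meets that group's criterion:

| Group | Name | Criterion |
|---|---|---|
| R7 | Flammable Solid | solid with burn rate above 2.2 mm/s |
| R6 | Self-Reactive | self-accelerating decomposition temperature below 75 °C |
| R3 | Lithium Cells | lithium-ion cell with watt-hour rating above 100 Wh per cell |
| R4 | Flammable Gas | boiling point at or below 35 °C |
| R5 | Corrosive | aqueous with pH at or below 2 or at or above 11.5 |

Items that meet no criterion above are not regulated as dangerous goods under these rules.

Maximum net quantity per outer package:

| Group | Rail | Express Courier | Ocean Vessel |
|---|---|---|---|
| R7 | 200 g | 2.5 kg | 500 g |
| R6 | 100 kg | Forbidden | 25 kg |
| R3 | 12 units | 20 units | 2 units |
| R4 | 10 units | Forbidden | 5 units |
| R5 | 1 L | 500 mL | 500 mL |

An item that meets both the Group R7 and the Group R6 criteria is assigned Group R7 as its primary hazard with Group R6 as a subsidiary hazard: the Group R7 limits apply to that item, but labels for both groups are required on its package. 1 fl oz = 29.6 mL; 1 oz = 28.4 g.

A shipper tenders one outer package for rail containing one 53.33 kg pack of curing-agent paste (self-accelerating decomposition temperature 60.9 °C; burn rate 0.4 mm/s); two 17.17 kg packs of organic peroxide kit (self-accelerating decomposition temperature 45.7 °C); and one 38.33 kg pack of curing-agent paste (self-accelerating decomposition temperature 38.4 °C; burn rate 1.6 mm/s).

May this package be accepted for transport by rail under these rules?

With self-accelerating decomposition temperature 60.9 °C (< 75 °C), the curing-agent paste falls in Group R6.
Organic peroxide kit: self-accelerating decomposition temperature 45.7 °C < 75 °C → Group R6 (Self-Reactive).
With self-accelerating decomposition temperature 38.4 °C (< 75 °C), the curing-agent paste falls in Group R6.
Group R6 net quantity: 53.33 kg + (two 17.17 kg packs = 34.34 kg) + 38.33 kg = 126 kg.
126 kg > 100 kg (rail limit, Group R6) — over the limit.

No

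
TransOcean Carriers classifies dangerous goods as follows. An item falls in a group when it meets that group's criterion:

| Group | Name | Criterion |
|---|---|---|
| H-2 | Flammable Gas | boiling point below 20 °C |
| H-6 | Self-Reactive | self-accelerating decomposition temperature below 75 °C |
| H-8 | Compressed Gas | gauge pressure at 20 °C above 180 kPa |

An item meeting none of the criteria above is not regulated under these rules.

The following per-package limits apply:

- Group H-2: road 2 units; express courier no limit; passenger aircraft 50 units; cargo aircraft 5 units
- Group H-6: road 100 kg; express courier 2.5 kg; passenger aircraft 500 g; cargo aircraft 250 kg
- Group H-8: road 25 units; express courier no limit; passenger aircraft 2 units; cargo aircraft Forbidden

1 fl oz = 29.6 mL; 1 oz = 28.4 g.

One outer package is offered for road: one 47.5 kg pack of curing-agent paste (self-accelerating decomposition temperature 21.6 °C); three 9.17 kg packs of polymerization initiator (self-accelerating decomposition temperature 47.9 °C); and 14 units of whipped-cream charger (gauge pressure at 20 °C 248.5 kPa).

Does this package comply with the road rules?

Self-accelerating decomposition temperature 21.6 °C meets the Group H-6 criterion (Self-Reactive), so the curing-agent paste is Group H-6.
Self-accelerating decomposition temperature 47.9 °C meets the Group H-6 criterion (Self-Reactive), so the polymerization initiator is Group H-6.
Gauge pressure at 20 °C 248.5 kPa meets the Group H-8 criterion (Compressed Gas), so the whipped-cream charger is Group H-8.
Group H-6 net quantity: 47.5 kg + (three 9.17 kg packs = 27.51 kg) = 75.01 kg.
75.01 kg is within the road limit of 100 kg for Group H-6.
Group H-8 quantity: 14 units.
14 units is within the road limit of 25 units for Group H-8.
Every hazard group is within its road limit and no segregation rule is violated.

Yes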